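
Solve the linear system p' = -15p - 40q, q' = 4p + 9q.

p(t) = C_1e^(-3t)sin(4t) + 3C_1e^(-3t)cos(4t) + 3C_2e^(-3t)sin(4t) - C_2e^(-3t)cos(4t), q(t) = -C_1e^(-3t)cos(4t) - C_2e^(-3t)sin(4t)

Coefficient matrix A = [[-15, -40], [4, 9]].
Characteristic polynomial det(A - λI) = λ^2 + 6λ + 25 = 0.
Eigenvalues λ = -3 ± 4i (complex conjugate pair).
For λ=-3+4i: an eigenvector is (3,-1) - i(1,0) = (3 - i, -1).
A real fundamental pair from Re and Im of e^((-3+4i)t)v: X_1 = e^(-3t)(cos(4t)·(3,-1) + sin(4t)·(1,0)), X_2 = e^(-3t)(sin(4t)·(3,-1) - cos(4t)·(1,0)).
General solution: C_1X_1 + C_2X_2.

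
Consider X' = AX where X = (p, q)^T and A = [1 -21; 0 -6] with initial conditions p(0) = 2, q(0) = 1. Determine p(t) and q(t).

p(t) = -e^(t) + 3e^(-6t), q(t) = e^(-6t)

Coefficient matrix A = [[1, -21], [0, -6]].
Characteristic polynomial det(A - λI) = λ^2 + 5λ - 6 = 0.
Eigenvalues λ = -6, 1.
For λ=-6: (A-λI) row 1 is [7, -21], so an eigenvector is (-3, -1).
For λ=1: (A-λI) row 1 is [0, -21], so an eigenvector is (-1, 0).
General solution: K_1e^(-6t)(-3,-1) + K_2e^(t)(-1,0).
Applying p(0)=2, q(0)=1 gives K_1=-1, K_2=1.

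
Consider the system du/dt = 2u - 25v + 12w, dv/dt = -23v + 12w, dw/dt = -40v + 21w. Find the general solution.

u(t) = 3C_1e^(-3t) + C_2e^(2t) + C_3e^(t), v(t) = 3C_1e^(-3t) + C_3e^(t), w(t) = 5C_1e^(-3t) + 2C_3e^(t)

Coefficient matrix A = [[2, -25, 12], [0, -23, 12], [0, -40, 21]].
det(A - λI) = 0 gives eigenvalues λ = -3, 2, 1.
For λ=-3: eigenvector (3,3,5).
For λ=2: eigenvector (1,0,0).
For λ=1: eigenvector (1,1,2).
General solution: C_1e^(-3t)(3,3,5) + C_2e^(2t)(1,0,0) + C_3e^(t)(1,1,2).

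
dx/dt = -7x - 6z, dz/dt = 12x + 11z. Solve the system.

x(t) = -c_1e^(5t) + c_2e^(-t), z(t) = 2c_1e^(5t) - c_2e^(-t)

Coefficient matrix A = [[-7, -6], [12, 11]].
Characteristic polynomial det(A - λI) = λ^2 - 4λ - 5 = 0.
Eigenvalues λ = 5, -1.
For λ=5: (A-λI) row 1 is [-12, -6], so an eigenvector is (-1, 2).
For λ=-1: (A-λI) row 1 is [-6, -6], so an eigenvector is (1, -1).
General solution: c_1e^(5t)(-1,2) + c_2e^(-t)(1,-1).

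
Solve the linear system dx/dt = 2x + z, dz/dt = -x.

Coefficient matrix A = [[2, 1], [-1, 0]].
Characteristic polynomial det(A - λI) = λ^2 - 2λ + 1 = 0.
Single eigenvalue λ = 1 with algebraic multiplicity 2.
Eigenvector v = (-1,1); generalized eigenvector w with (A-λI)w=v is (2,-3).
General solution: e^(t)[c_1·v + c_2·(t·v + w)].

x(t) = -c_1e^(t) - c_2te^(t) + 2c_2e^(t), z(t) = c_1e^(t) + c_2te^(t) - 3c_2e^(t)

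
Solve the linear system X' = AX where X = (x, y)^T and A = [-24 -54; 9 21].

Coefficient matrix A = [[-24, -54], [9, 21]].
Characteristic polynomial det(A - λI) = λ^2 + 3λ - 18 = 0.
Eigenvalues λ = 3, -6.
For λ=3: (A-λI) row 1 is [-27, -54], so an eigenvector is (-2, 1).
For λ=-6: (A-λI) row 1 is [-18, -54], so an eigenvector is (-3, 1).
General solution: C_1e^(3t)(-2,1) + C_2e^(-6t)(-3,1).

x(t) = -2C_1e^(3t) - 3C_2e^(-6t), y(t) = C_1e^(3t) + C_2e^(-6t)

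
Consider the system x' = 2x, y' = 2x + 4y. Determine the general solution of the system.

x(t) = -K_2e^(2t), y(t) = K_1e^(4t) + K_2e^(2t)

Coefficient matrix A = [[2, 0], [2, 4]].
Characteristic polynomial det(A - λI) = λ^2 - 6λ + 8 = 0.
Eigenvalues λ = 4, 2.
For λ=4: (A-λI) row 1 is [-2, 0], so an eigenvector is (0, 1).
For λ=2: (A-λI) row 2 is [2, 2], so an eigenvector is (-1, 1).
General solution: K_1e^(4t)(0,1) + K_2e^(2t)(-1,1).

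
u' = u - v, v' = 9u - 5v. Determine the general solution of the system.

Coefficient matrix A = [[1, -1], [9, -5]].
Characteristic polynomial det(A - λI) = λ^2 + 4λ + 4 = 0.
Single eigenvalue λ = -2 with algebraic multiplicity 2.
Eigenvector v = (-1,-3); generalized eigenvector w with (A-λI)w=v is (-1,-2).
General solution: e^(-2t)[K_1·v + K_2·(t·v + w)].

u(t) = -K_1e^(-2t) - K_2te^(-2t) - K_2e^(-2t), v(t) = -3K_1e^(-2t) - 3K_2te^(-2t) - 2K_2e^(-2t)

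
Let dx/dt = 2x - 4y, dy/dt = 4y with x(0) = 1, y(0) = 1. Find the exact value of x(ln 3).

A = [[2,-4],[0,4]]; eigenvalues λ = 4, 2.
Eigenvectors: (2,-1) for λ=4, (1,0) for λ=2.
From the initial condition, c_1 = -1, c_2 = 3.
x(ln 3) = (-1)(3^4)(2) + (3)(3^2)(1) = -135.

-135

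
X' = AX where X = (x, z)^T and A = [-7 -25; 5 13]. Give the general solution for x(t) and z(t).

x(t) = 2C_1e^(3t)sin(5t) - C_1e^(3t)cos(5t) - C_2e^(3t)sin(5t) - 2C_2e^(3t)cos(5t), z(t) = -C_1e^(3t)sin(5t) + C_2e^(3t)cos(5t)

Coefficient matrix A = [[-7, -25], [5, 13]].
Characteristic polynomial det(A - λI) = λ^2 - 6λ + 34 = 0.
Eigenvalues λ = 3 ± 5i (complex conjugate pair).
For λ=3+5i: an eigenvector is (-1,0) - i(2,-1) = (-1 - 2i, 0 + i).
A real fundamental pair from Re and Im of e^((3+5i)t)v: X_1 = e^(3t)(cos(5t)·(-1,0) + sin(5t)·(2,-1)), X_2 = e^(3t)(sin(5t)·(-1,0) - cos(5t)·(2,-1)).
General solution: C_1X_1 + C_2X_2.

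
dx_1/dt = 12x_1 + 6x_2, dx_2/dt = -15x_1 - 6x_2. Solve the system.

x_1(t) = c_1e^(3t)sin(3t) + c_1e^(3t)cos(3t) + c_2e^(3t)sin(3t) - c_2e^(3t)cos(3t), x_2(t) = -2c_1e^(3t)sin(3t) - c_1e^(3t)cos(3t) - c_2e^(3t)sin(3t) + 2c_2e^(3t)cos(3t)

Coefficient matrix A = [[12, 6], [-15, -6]].
Characteristic polynomial det(A - λI) = λ^2 - 6λ + 18 = 0.
Eigenvalues λ = 3 ± 3i (complex conjugate pair).
For λ=3+3i: an eigenvector is (1,-1) - i(1,-2) = (1 - i, -1 + 2i).
A real fundamental pair from Re and Im of e^((3+3i)t)v: X_1 = e^(3t)(cos(3t)·(1,-1) + sin(3t)·(1,-2)), X_2 = e^(3t)(sin(3t)·(1,-1) - cos(3t)·(1,-2)).
General solution: c_1X_1 + c_2X_2.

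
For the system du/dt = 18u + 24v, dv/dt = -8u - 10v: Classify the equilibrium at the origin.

A = [[18,24],[-8,-10]]; det(A-λI) = λ^2 - 8λ + 12.
λ = 2, 6: both positive.

unstable node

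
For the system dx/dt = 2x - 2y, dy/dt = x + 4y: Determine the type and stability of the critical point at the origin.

unstable spiral

A = [[2,-2],[1,4]]; det(A-λI) = λ^2 - 6λ + 10.
λ = 3 ± i: positive real part.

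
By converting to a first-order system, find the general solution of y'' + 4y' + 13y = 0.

y(t) = K_1e^(-2t)cos(3t) + K_2e^(-2t)sin(3t)

Let x_1 = y, x_2 = y'. Then x_1' = x_2 and x_2' = -13x_1 - 4x_2.
A = [[0,1],[-13,-4]]; det(A-λI) = λ^2 + 4λ + 13.
Eigenvalues λ = -2 ± 3i.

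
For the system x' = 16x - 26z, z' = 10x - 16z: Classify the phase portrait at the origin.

center

A = [[16,-26],[10,-16]]; det(A-λI) = λ^2 + 4.
λ = 0 ± 2i: zero real part.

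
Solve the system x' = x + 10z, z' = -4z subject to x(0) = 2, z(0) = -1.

Coefficient matrix A = [[1, 10], [0, -4]].
Characteristic polynomial det(A - λI) = λ^2 + 3λ - 4 = 0.
Eigenvalues λ = 1, -4.
For λ=1: (A-λI) row 1 is [0, 10], so an eigenvector is (1, 0).
For λ=-4: (A-λI) row 1 is [5, 10], so an eigenvector is (-2, 1).
General solution: C_1e^(t)(1,0) + C_2e^(-4t)(-2,1).
Applying x(0)=2, z(0)=-1 gives C_1=0, C_2=-1.

x(t) = 2e^(-4t), z(t) = -e^(-4t)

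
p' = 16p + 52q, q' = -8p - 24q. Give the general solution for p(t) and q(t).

p(t) = -2K_1e^(-4t)sin(4t) - 3K_1e^(-4t)cos(4t) - 3K_2e^(-4t)sin(4t) + 2K_2e^(-4t)cos(4t), q(t) = K_1e^(-4t)sin(4t) + K_1e^(-4t)cos(4t) + K_2e^(-4t)sin(4t) - K_2e^(-4t)cos(4t)

Coefficient matrix A = [[16, 52], [-8, -24]].
Characteristic polynomial det(A - λI) = λ^2 + 8λ + 32 = 0.
Eigenvalues λ = -4 ± 4i (complex conjugate pair).
For λ=-4+4i: an eigenvector is (-3,1) - i(-2,1) = (-3 + 2i, 1 - i).
A real fundamental pair from Re and Im of e^((-4+4i)t)v: X_1 = e^(-4t)(cos(4t)·(-3,1) + sin(4t)·(-2,1)), X_2 = e^(-4t)(sin(4t)·(-3,1) - cos(4t)·(-2,1)).
General solution: K_1X_1 + K_2X_2.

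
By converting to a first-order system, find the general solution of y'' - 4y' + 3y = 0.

y(t) = c_1e^(3t) + c_2e^(t)

Let x_1 = y, x_2 = y'. Then x_1' = x_2 and x_2' = -3x_1 + 4x_2.
A = [[0,1],[-3,4]]; det(A-λI) = λ^2 - 4λ + 3.
Eigenvalues λ = 3, 1 with eigenvectors (1,3), (1,1).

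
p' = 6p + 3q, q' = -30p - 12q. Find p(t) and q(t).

p(t) = -c_1e^(-3t)sin(3t) + c_2e^(-3t)cos(3t), q(t) = 3c_1e^(-3t)sin(3t) - c_1e^(-3t)cos(3t) - c_2e^(-3t)sin(3t) - 3c_2e^(-3t)cos(3t)

Coefficient matrix A = [[6, 3], [-30, -12]].
Characteristic polynomial det(A - λI) = λ^2 + 6λ + 18 = 0.
Eigenvalues λ = -3 ± 3i (complex conjugate pair).
For λ=-3+3i: an eigenvector is (0,-1) - i(-1,3) = (0 + i, -1 - 3i).
A real fundamental pair from Re and Im of e^((-3+3i)t)v: X_1 = e^(-3t)(cos(3t)·(0,-1) + sin(3t)·(-1,3)), X_2 = e^(-3t)(sin(3t)·(0,-1) - cos(3t)·(-1,3)).
General solution: c_1X_1 + c_2X_2.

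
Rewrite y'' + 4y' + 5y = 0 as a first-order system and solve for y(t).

Let x_1 = y, x_2 = y'. Then x_1' = x_2 and x_2' = -5x_1 - 4x_2.
A = [[0,1],[-5,-4]]; det(A-λI) = λ^2 + 4λ + 5.
Eigenvalues λ = -2 ± i.

y(t) = K_1e^(-2t)cos(t) + K_2e^(-2t)sin(t)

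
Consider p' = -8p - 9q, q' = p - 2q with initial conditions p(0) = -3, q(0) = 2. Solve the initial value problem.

p(t) = -9te^(-5t) - 3e^(-5t), q(t) = 3te^(-5t) + 2e^(-5t)

Coefficient matrix A = [[-8, -9], [1, -2]].
Characteristic polynomial det(A - λI) = λ^2 + 10λ + 25 = 0.
Single eigenvalue λ = -5 with algebraic multiplicity 2.
Eigenvector v = (3,-1); generalized eigenvector w with (A-λI)w=v is (-1,0).
General solution: e^(-5t)[c_1·v + c_2·(t·v + w)].
Applying p(0)=-3, q(0)=2 gives c_1=-2, c_2=-3.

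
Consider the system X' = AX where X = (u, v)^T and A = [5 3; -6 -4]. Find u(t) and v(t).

u(t) = -K_1e^(-t) - K_2e^(2t), v(t) = 2K_1e^(-t) + K_2e^(2t)

Coefficient matrix A = [[5, 3], [-6, -4]].
Characteristic polynomial det(A - λI) = λ^2 - λ - 2 = 0.
Eigenvalues λ = -1, 2.
For λ=-1: (A-λI) row 1 is [6, 3], so an eigenvector is (-1, 2).
For λ=2: (A-λI) row 1 is [3, 3], so an eigenvector is (-1, 1).
General solution: K_1e^(-t)(-1,2) + K_2e^(2t)(-1,1).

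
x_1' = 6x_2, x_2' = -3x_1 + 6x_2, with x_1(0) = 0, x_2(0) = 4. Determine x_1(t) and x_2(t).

Coefficient matrix A = [[0, 6], [-3, 6]].
Characteristic polynomial det(A - λI) = λ^2 - 6λ + 18 = 0.
Eigenvalues λ = 3 ± 3i (complex conjugate pair).
For λ=3+3i: an eigenvector is (-1,0) - i(1,1) = (-1 - i, 0 - i).
A real fundamental pair from Re and Im of e^((3+3i)t)v: X_1 = e^(3t)(cos(3t)·(-1,0) + sin(3t)·(1,1)), X_2 = e^(3t)(sin(3t)·(-1,0) - cos(3t)·(1,1)).
General solution: K_1X_1 + K_2X_2.
Applying x_1(0)=0, x_2(0)=4 gives K_1=4, K_2=-4.

x_1(t) = 8e^(3t)sin(3t), x_2(t) = 4e^(3t)sin(3t) + 4e^(3t)cos(3t)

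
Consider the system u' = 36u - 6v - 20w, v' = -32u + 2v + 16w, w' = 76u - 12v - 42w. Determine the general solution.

Coefficient matrix A = [[36, -6, -20], [-32, 2, 16], [76, -12, -42]].
det(A - λI) = 0 gives eigenvalues λ = -4, -2, 2.
For λ=-4: eigenvector (1,0,2).
For λ=-2: eigenvector (2,-4,5).
For λ=2: eigenvector (-1,1,-2).
General solution: K_1e^(-4t)(1,0,2) + K_2e^(-2t)(2,-4,5) + K_3e^(2t)(-1,1,-2).

u(t) = K_1e^(-4t) + 2K_2e^(-2t) - K_3e^(2t), v(t) = -4K_2e^(-2t) + K_3e^(2t), w(t) = 2K_1e^(-4t) + 5K_2e^(-2t) - 2K_3e^(2t)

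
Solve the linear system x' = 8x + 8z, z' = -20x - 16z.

x(t) = -C_1e^(-4t)sin(4t) + C_1e^(-4t)cos(4t) + C_2e^(-4t)sin(4t) + C_2e^(-4t)cos(4t), z(t) = C_1e^(-4t)sin(4t) - 2C_1e^(-4t)cos(4t) - 2C_2e^(-4t)sin(4t) - C_2e^(-4t)cos(4t)

Coefficient matrix A = [[8, 8], [-20, -16]].
Characteristic polynomial det(A - λI) = λ^2 + 8λ + 32 = 0.
Eigenvalues λ = -4 ± 4i (complex conjugate pair).
For λ=-4+4i: an eigenvector is (1,-2) - i(-1,1) = (1 + i, -2 - i).
A real fundamental pair from Re and Im of e^((-4+4i)t)v: X_1 = e^(-4t)(cos(4t)·(1,-2) + sin(4t)·(-1,1)), X_2 = e^(-4t)(sin(4t)·(1,-2) - cos(4t)·(-1,1)).
General solution: C_1X_1 + C_2X_2.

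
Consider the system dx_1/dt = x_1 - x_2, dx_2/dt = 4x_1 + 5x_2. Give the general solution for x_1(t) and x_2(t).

x_1(t) = -C_1e^(3t) - C_2te^(3t), x_2(t) = 2C_1e^(3t) + 2C_2te^(3t) + C_2e^(3t)

Coefficient matrix A = [[1, -1], [4, 5]].
Characteristic polynomial det(A - λI) = λ^2 - 6λ + 9 = 0.
Single eigenvalue λ = 3 with algebraic multiplicity 2.
Eigenvector v = (-1,2); generalized eigenvector w with (A-λI)w=v is (0,1).
General solution: e^(3t)[C_1·v + C_2·(t·v + w)].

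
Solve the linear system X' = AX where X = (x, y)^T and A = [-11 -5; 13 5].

Coefficient matrix A = [[-11, -5], [13, 5]].
Characteristic polynomial det(A - λI) = λ^2 + 6λ + 10 = 0.
Eigenvalues λ = -3 ± i (complex conjugate pair).
For λ=-3+i: an eigenvector is (1,-2) - i(2,-3) = (1 - 2i, -2 + 3i).
A real fundamental pair from Re and Im of e^((-3+i)t)v: X_1 = e^(-3t)(cos(t)·(1,-2) + sin(t)·(2,-3)), X_2 = e^(-3t)(sin(t)·(1,-2) - cos(t)·(2,-3)).
General solution: c_1X_1 + c_2X_2.

x(t) = 2c_1e^(-3t)sin(t) + c_1e^(-3t)cos(t) + c_2e^(-3t)sin(t) - 2c_2e^(-3t)cos(t), y(t) = -3c_1e^(-3t)sin(t) - 2c_1e^(-3t)cos(t) - 2c_2e^(-3t)sin(t) + 3c_2e^(-3t)cos(t)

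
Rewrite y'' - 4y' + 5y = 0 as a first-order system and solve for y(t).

Let x_1 = y, x_2 = y'. Then x_1' = x_2 and x_2' = -5x_1 + 4x_2.
A = [[0,1],[-5,4]]; det(A-λI) = λ^2 - 4λ + 5.
Eigenvalues λ = 2 ± i.

y(t) = K_1e^(2t)cos(t) + K_2e^(2t)sin(t)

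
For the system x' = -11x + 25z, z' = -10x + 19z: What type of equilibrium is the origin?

unstable spiral

A = [[-11,25],[-10,19]]; det(A-λI) = λ^2 - 8λ + 41.
λ = 4 ± 5i: positive real part.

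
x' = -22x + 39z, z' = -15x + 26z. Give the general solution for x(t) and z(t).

x(t) = 3K_1e^(2t)sin(3t) - 2K_1e^(2t)cos(3t) - 2K_2e^(2t)sin(3t) - 3K_2e^(2t)cos(3t), z(t) = 2K_1e^(2t)sin(3t) - K_1e^(2t)cos(3t) - K_2e^(2t)sin(3t) - 2K_2e^(2t)cos(3t)

Coefficient matrix A = [[-22, 39], [-15, 26]].
Characteristic polynomial det(A - λI) = λ^2 - 4λ + 13 = 0.
Eigenvalues λ = 2 ± 3i (complex conjugate pair).
For λ=2+3i: an eigenvector is (-2,-1) - i(3,2) = (-2 - 3i, -1 - 2i).
A real fundamental pair from Re and Im of e^((2+3i)t)v: X_1 = e^(2t)(cos(3t)·(-2,-1) + sin(3t)·(3,2)), X_2 = e^(2t)(sin(3t)·(-2,-1) - cos(3t)·(3,2)).
General solution: K_1X_1 + K_2X_2.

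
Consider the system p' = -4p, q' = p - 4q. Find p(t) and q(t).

Coefficient matrix A = [[-4, 0], [1, -4]].
Characteristic polynomial det(A - λI) = λ^2 + 8λ + 16 = 0.
Single eigenvalue λ = -4 with algebraic multiplicity 2.
Eigenvector v = (0,-1); generalized eigenvector w with (A-λI)w=v is (-1,1).
General solution: e^(-4t)[K_1·v + K_2·(t·v + w)].

p(t) = -K_2e^(-4t), q(t) = -K_1e^(-4t) - K_2te^(-4t) + K_2e^(-4t)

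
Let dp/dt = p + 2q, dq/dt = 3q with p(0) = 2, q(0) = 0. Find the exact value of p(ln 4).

A = [[1,2],[0,3]]; eigenvalues λ = 1, 3.
Eigenvectors: (-1,0) for λ=1, (1,1) for λ=3.
From the initial condition, c_1 = -2, c_2 = 0.
p(ln 4) = (-2)(4^1)(-1) + (0)(4^3)(1) = 8.

8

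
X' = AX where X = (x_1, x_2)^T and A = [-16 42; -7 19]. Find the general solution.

x_1(t) = -2C_1e^(5t) - 3C_2e^(-2t), x_2(t) = -C_1e^(5t) - C_2e^(-2t)

Coefficient matrix A = [[-16, 42], [-7, 19]].
Characteristic polynomial det(A - λI) = λ^2 - 3λ - 10 = 0.
Eigenvalues λ = 5, -2.
For λ=5: (A-λI) row 1 is [-21, 42], so an eigenvector is (-2, -1).
For λ=-2: (A-λI) row 1 is [-14, 42], so an eigenvector is (-3, -1).
General solution: C_1e^(5t)(-2,-1) + C_2e^(-2t)(-3,-1).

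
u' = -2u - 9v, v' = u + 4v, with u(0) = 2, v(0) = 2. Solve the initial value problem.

Coefficient matrix A = [[-2, -9], [1, 4]].
Characteristic polynomial det(A - λI) = λ^2 - 2λ + 1 = 0.
Single eigenvalue λ = 1 with algebraic multiplicity 2.
Eigenvector v = (-3,1); generalized eigenvector w with (A-λI)w=v is (-2,1).
General solution: e^(t)[c_1·v + c_2·(t·v + w)].
Applying u(0)=2, v(0)=2 gives c_1=-6, c_2=8.

u(t) = -24te^(t) + 2e^(t), v(t) = 8te^(t) + 2e^(t)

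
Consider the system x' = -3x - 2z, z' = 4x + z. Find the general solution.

Coefficient matrix A = [[-3, -2], [4, 1]].
Characteristic polynomial det(A - λI) = λ^2 + 2λ + 5 = 0.
Eigenvalues λ = -1 ± 2i (complex conjugate pair).
For λ=-1+2i: an eigenvector is (0,1) - i(-1,1) = (0 + i, 1 - i).
A real fundamental pair from Re and Im of e^((-1+2i)t)v: X_1 = e^(-t)(cos(2t)·(0,1) + sin(2t)·(-1,1)), X_2 = e^(-t)(sin(2t)·(0,1) - cos(2t)·(-1,1)).
General solution: c_1X_1 + c_2X_2.

x(t) = -c_1e^(-t)sin(2t) + c_2e^(-t)cos(2t), z(t) = c_1e^(-t)sin(2t) + c_1e^(-t)cos(2t) + c_2e^(-t)sin(2t) - c_2e^(-t)cos(2t)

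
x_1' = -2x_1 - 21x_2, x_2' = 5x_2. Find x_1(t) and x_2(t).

x_1(t) = 3K_1e^(5t) - K_2e^(-2t), x_2(t) = -K_1e^(5t)

Coefficient matrix A = [[-2, -21], [0, 5]].
Characteristic polynomial det(A - λI) = λ^2 - 3λ - 10 = 0.
Eigenvalues λ = 5, -2.
For λ=5: (A-λI) row 1 is [-7, -21], so an eigenvector is (3, -1).
For λ=-2: (A-λI) row 1 is [0, -21], so an eigenvector is (-1, 0).
General solution: K_1e^(5t)(3,-1) + K_2e^(-2t)(-1,0).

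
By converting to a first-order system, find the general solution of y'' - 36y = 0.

Let x_1 = y, x_2 = y'. Then x_1' = x_2 and x_2' = 36x_1.
A = [[0,1],[36,0]]; det(A-λI) = λ^2 - 36.
Eigenvalues λ = 6, -6 with eigenvectors (1,6), (1,-6).

y(t) = c_1e^(6t) + c_2e^(-6t)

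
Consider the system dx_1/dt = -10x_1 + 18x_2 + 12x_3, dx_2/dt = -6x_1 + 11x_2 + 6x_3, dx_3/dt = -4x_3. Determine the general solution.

Coefficient matrix A = [[-10, 18, 12], [-6, 11, 6], [0, 0, -4]].
det(A - λI) = 0 gives eigenvalues λ = 2, -1, -4.
For λ=2: eigenvector (-3,-2,0).
For λ=-1: eigenvector (2,1,0).
For λ=-4: eigenvector (-4,-2,1).
General solution: C_1e^(2t)(-3,-2,0) + C_2e^(-t)(2,1,0) + C_3e^(-4t)(-4,-2,1).

x_1(t) = -3C_1e^(2t) + 2C_2e^(-t) - 4C_3e^(-4t), x_2(t) = -2C_1e^(2t) + C_2e^(-t) - 2C_3e^(-4t), x_3(t) = C_3e^(-4t)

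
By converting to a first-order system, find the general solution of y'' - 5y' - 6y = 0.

y(t) = c_1e^(-t) + c_2e^(6t)

Let x_1 = y, x_2 = y'. Then x_1' = x_2 and x_2' = 6x_1 + 5x_2.
A = [[0,1],[6,5]]; det(A-λI) = λ^2 - 5λ - 6.
Eigenvalues λ = -1, 6 with eigenvectors (1,-1), (1,6).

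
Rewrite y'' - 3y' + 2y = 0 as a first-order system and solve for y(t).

Let x_1 = y, x_2 = y'. Then x_1' = x_2 and x_2' = -2x_1 + 3x_2.
A = [[0,1],[-2,3]]; det(A-λI) = λ^2 - 3λ + 2.
Eigenvalues λ = 2, 1 with eigenvectors (1,2), (1,1).

y(t) = C_1e^(2t) + C_2e^(t)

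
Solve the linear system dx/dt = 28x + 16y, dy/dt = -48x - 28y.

Coefficient matrix A = [[28, 16], [-48, -28]].
Characteristic polynomial det(A - λI) = λ^2 - 16 = 0.
Eigenvalues λ = 4, -4.
For λ=4: (A-λI) row 1 is [24, 16], so an eigenvector is (-2, 3).
For λ=-4: (A-λI) row 1 is [32, 16], so an eigenvector is (-1, 2).
General solution: K_1e^(4t)(-2,3) + K_2e^(-4t)(-1,2).

x(t) = -2K_1e^(4t) - K_2e^(-4t), y(t) = 3K_1e^(4t) + 2K_2e^(-4t)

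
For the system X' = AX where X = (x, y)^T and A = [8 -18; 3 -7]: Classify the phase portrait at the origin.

saddle

A = [[8,-18],[3,-7]]; det(A-λI) = λ^2 - λ - 2.
λ = -1, 2: opposite signs.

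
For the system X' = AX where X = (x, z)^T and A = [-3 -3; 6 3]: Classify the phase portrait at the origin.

A = [[-3,-3],[6,3]]; det(A-λI) = λ^2 + 9.
λ = 0 ± 3i: zero real part.

center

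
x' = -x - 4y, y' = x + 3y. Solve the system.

x(t) = 2K_1e^(t) + 2K_2te^(t) + K_2e^(t), y(t) = -K_1e^(t) - K_2te^(t) - K_2e^(t)

Coefficient matrix A = [[-1, -4], [1, 3]].
Characteristic polynomial det(A - λI) = λ^2 - 2λ + 1 = 0.
Single eigenvalue λ = 1 with algebraic multiplicity 2.
Eigenvector v = (2,-1); generalized eigenvector w with (A-λI)w=v is (1,-1).
General solution: e^(t)[K_1·v + K_2·(t·v + w)].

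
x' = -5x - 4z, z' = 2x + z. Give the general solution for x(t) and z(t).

x(t) = K_1e^(-t) + 2K_2e^(-3t), z(t) = -K_1e^(-t) - K_2e^(-3t)

Coefficient matrix A = [[-5, -4], [2, 1]].
Characteristic polynomial det(A - λI) = λ^2 + 4λ + 3 = 0.
Eigenvalues λ = -1, -3.
For λ=-1: (A-λI) row 1 is [-4, -4], so an eigenvector is (1, -1).
For λ=-3: (A-λI) row 1 is [-2, -4], so an eigenvector is (2, -1).
General solution: K_1e^(-t)(1,-1) + K_2e^(-3t)(2,-1).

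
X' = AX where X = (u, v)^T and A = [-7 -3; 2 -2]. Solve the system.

u(t) = C_1e^(-4t) + 3C_2e^(-5t), v(t) = -C_1e^(-4t) - 2C_2e^(-5t)

Coefficient matrix A = [[-7, -3], [2, -2]].
Characteristic polynomial det(A - λI) = λ^2 + 9λ + 20 = 0.
Eigenvalues λ = -4, -5.
For λ=-4: (A-λI) row 1 is [-3, -3], so an eigenvector is (1, -1).
For λ=-5: (A-λI) row 1 is [-2, -3], so an eigenvector is (3, -2).
General solution: C_1e^(-4t)(1,-1) + C_2e^(-5t)(3,-2).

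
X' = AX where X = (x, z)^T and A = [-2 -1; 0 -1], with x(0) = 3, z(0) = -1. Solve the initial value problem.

x(t) = e^(-t) + 2e^(-2t), z(t) = -e^(-t)

Coefficient matrix A = [[-2, -1], [0, -1]].
Characteristic polynomial det(A - λI) = λ^2 + 3λ + 2 = 0.
Eigenvalues λ = -2, -1.
For λ=-2: (A-λI) row 1 is [0, -1], so an eigenvector is (1, 0).
For λ=-1: (A-λI) row 1 is [-1, -1], so an eigenvector is (1, -1).
General solution: C_1e^(-2t)(1,0) + C_2e^(-t)(1,-1).
Applying x(0)=3, z(0)=-1 gives C_1=2, C_2=1.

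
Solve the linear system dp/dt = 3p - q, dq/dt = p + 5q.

p(t) = c_1e^(4t) + c_2te^(4t) - 2c_2e^(4t), q(t) = -c_1e^(4t) - c_2te^(4t) + c_2e^(4t)

Coefficient matrix A = [[3, -1], [1, 5]].
Characteristic polynomial det(A - λI) = λ^2 - 8λ + 16 = 0.
Single eigenvalue λ = 4 with algebraic multiplicity 2.
Eigenvector v = (1,-1); generalized eigenvector w with (A-λI)w=v is (-2,1).
General solution: e^(4t)[c_1·v + c_2·(t·v + w)].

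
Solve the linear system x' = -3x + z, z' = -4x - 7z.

Coefficient matrix A = [[-3, 1], [-4, -7]].
Characteristic polynomial det(A - λI) = λ^2 + 10λ + 25 = 0.
Single eigenvalue λ = -5 with algebraic multiplicity 2.
Eigenvector v = (-1,2); generalized eigenvector w with (A-λI)w=v is (-1,1).
General solution: e^(-5t)[K_1·v + K_2·(t·v + w)].

x(t) = -K_1e^(-5t) - K_2te^(-5t) - K_2e^(-5t), z(t) = 2K_1e^(-5t) + 2K_2te^(-5t) + K_2e^(-5t)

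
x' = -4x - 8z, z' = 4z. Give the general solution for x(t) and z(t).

x(t) = -c_1e^(-4t) - c_2e^(4t), z(t) = c_2e^(4t)

Coefficient matrix A = [[-4, -8], [0, 4]].
Characteristic polynomial det(A - λI) = λ^2 - 16 = 0.
Eigenvalues λ = -4, 4.
For λ=-4: (A-λI) row 1 is [0, -8], so an eigenvector is (-1, 0).
For λ=4: (A-λI) row 1 is [-8, -8], so an eigenvector is (-1, 1).
General solution: c_1e^(-4t)(-1,0) + c_2e^(4t)(-1,1).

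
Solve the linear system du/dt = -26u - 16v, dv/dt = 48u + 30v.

u(t) = -2K_1e^(-2t) - K_2e^(6t), v(t) = 3K_1e^(-2t) + 2K_2e^(6t)

Coefficient matrix A = [[-26, -16], [48, 30]].
Characteristic polynomial det(A - λI) = λ^2 - 4λ - 12 = 0.
Eigenvalues λ = -2, 6.
For λ=-2: (A-λI) row 1 is [-24, -16], so an eigenvector is (-2, 3).
For λ=6: (A-λI) row 1 is [-32, -16], so an eigenvector is (-1, 2).
General solution: K_1e^(-2t)(-2,3) + K_2e^(6t)(-1,2).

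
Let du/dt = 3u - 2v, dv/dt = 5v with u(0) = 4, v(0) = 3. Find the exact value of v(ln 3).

A = [[3,-2],[0,5]]; eigenvalues λ = 5, 3.
Eigenvectors: (-1,1) for λ=5, (1,0) for λ=3.
From the initial condition, c_1 = 3, c_2 = 7.
v(ln 3) = (3)(3^5)(1) + (7)(3^3)(0) = 729.

729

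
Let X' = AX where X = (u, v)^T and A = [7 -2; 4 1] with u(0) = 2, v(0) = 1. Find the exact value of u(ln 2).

88

A = [[7,-2],[4,1]]; eigenvalues λ = 5, 3.
Eigenvectors: (1,1) for λ=5, (-1,-2) for λ=3.
From the initial condition, c_1 = 3, c_2 = 1.
u(ln 2) = (3)(2^5)(1) + (1)(2^3)(-1) = 88.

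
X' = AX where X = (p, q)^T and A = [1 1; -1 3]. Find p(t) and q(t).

p(t) = C_1e^(2t) + C_2te^(2t) - 2C_2e^(2t), q(t) = C_1e^(2t) + C_2te^(2t) - C_2e^(2t)

Coefficient matrix A = [[1, 1], [-1, 3]].
Characteristic polynomial det(A - λI) = λ^2 - 4λ + 4 = 0.
Single eigenvalue λ = 2 with algebraic multiplicity 2.
Eigenvector v = (1,1); generalized eigenvector w with (A-λI)w=v is (-2,-1).
General solution: e^(2t)[C_1·v + C_2·(t·v + w)].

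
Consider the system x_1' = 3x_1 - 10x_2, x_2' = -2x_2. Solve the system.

x_1(t) = 2K_1e^(-2t) + K_2e^(3t), x_2(t) = K_1e^(-2t)

Coefficient matrix A = [[3, -10], [0, -2]].
Characteristic polynomial det(A - λI) = λ^2 - λ - 6 = 0.
Eigenvalues λ = -2, 3.
For λ=-2: (A-λI) row 1 is [5, -10], so an eigenvector is (2, 1).
For λ=3: (A-λI) row 1 is [0, -10], so an eigenvector is (1, 0).
General solution: K_1e^(-2t)(2,1) + K_2e^(3t)(1,0).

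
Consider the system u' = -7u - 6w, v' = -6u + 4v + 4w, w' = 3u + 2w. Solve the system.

Coefficient matrix A = [[-7, 0, -6], [-6, 4, 4], [3, 0, 2]].
det(A - λI) = 0 gives eigenvalues λ = -4, 4, -1.
For λ=-4: eigenvector (2,2,-1).
For λ=4: eigenvector (0,1,0).
For λ=-1: eigenvector (1,2,-1).
General solution: K_1e^(-4t)(2,2,-1) + K_2e^(4t)(0,1,0) + K_3e^(-t)(1,2,-1).

u(t) = 2K_1e^(-4t) + K_3e^(-t), v(t) = 2K_1e^(-4t) + K_2e^(4t) + 2K_3e^(-t), w(t) = -K_1e^(-4t) - K_3e^(-t)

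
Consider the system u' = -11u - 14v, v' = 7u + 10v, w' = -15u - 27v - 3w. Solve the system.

Coefficient matrix A = [[-11, -14, 0], [7, 10, 0], [-15, -27, -3]].
det(A - λI) = 0 gives eigenvalues λ = -4, 3, -3.
For λ=-4: eigenvector (2,-1,3).
For λ=3: eigenvector (-1,1,-2).
For λ=-3: eigenvector (0,0,1).
General solution: c_1e^(-4t)(2,-1,3) + c_2e^(3t)(-1,1,-2) + c_3e^(-3t)(0,0,1).

u(t) = 2c_1e^(-4t) - c_2e^(3t), v(t) = -c_1e^(-4t) + c_2e^(3t), w(t) = 3c_1e^(-4t) - 2c_2e^(3t) + c_3e^(-3t)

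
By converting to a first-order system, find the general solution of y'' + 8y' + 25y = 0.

Let x_1 = y, x_2 = y'. Then x_1' = x_2 and x_2' = -25x_1 - 8x_2.
A = [[0,1],[-25,-8]]; det(A-λI) = λ^2 + 8λ + 25.
Eigenvalues λ = -4 ± 3i.

y(t) = c_1e^(-4t)cos(3t) + c_2e^(-4t)sin(3t)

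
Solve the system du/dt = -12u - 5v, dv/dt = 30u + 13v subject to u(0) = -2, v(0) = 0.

Coefficient matrix A = [[-12, -5], [30, 13]].
Characteristic polynomial det(A - λI) = λ^2 - λ - 6 = 0.
Eigenvalues λ = 3, -2.
For λ=3: (A-λI) row 1 is [-15, -5], so an eigenvector is (1, -3).
For λ=-2: (A-λI) row 1 is [-10, -5], so an eigenvector is (-1, 2).
General solution: c_1e^(3t)(1,-3) + c_2e^(-2t)(-1,2).
Applying u(0)=-2, v(0)=0 gives c_1=4, c_2=6.

u(t) = 4e^(3t) - 6e^(-2t), v(t) = -12e^(3t) + 12e^(-2t)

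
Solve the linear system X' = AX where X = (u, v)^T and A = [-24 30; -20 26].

Coefficient matrix A = [[-24, 30], [-20, 26]].
Characteristic polynomial det(A - λI) = λ^2 - 2λ - 24 = 0.
Eigenvalues λ = 6, -4.
For λ=6: (A-λI) row 1 is [-30, 30], so an eigenvector is (1, 1).
For λ=-4: (A-λI) row 1 is [-20, 30], so an eigenvector is (-3, -2).
General solution: C_1e^(6t)(1,1) + C_2e^(-4t)(-3,-2).

u(t) = C_1e^(6t) - 3C_2e^(-4t), v(t) = C_1e^(6t) - 2C_2e^(-4t)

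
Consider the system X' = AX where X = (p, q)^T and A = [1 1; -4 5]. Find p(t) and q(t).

p(t) = c_1e^(3t) + c_2te^(3t) + c_2e^(3t), q(t) = 2c_1e^(3t) + 2c_2te^(3t) + 3c_2e^(3t)

Coefficient matrix A = [[1, 1], [-4, 5]].
Characteristic polynomial det(A - λI) = λ^2 - 6λ + 9 = 0.
Single eigenvalue λ = 3 with algebraic multiplicity 2.
Eigenvector v = (1,2); generalized eigenvector w with (A-λI)w=v is (1,3).
General solution: e^(3t)[c_1·v + c_2·(t·v + w)].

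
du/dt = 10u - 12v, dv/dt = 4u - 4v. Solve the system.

Coefficient matrix A = [[10, -12], [4, -4]].
Characteristic polynomial det(A - λI) = λ^2 - 6λ + 8 = 0.
Eigenvalues λ = 2, 4.
For λ=2: (A-λI) row 1 is [8, -12], so an eigenvector is (3, 2).
For λ=4: (A-λI) row 1 is [6, -12], so an eigenvector is (-2, -1).
General solution: K_1e^(2t)(3,2) + K_2e^(4t)(-2,-1).

u(t) = 3K_1e^(2t) - 2K_2e^(4t), v(t) = 2K_1e^(2t) - K_2e^(4t)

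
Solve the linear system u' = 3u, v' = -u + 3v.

Coefficient matrix A = [[3, 0], [-1, 3]].
Characteristic polynomial det(A - λI) = λ^2 - 6λ + 9 = 0.
Single eigenvalue λ = 3 with algebraic multiplicity 2.
Eigenvector v = (0,-1); generalized eigenvector w with (A-λI)w=v is (1,-3).
General solution: e^(3t)[C_1·v + C_2·(t·v + w)].

u(t) = C_2e^(3t), v(t) = -C_1e^(3t) - C_2te^(3t) - 3C_2e^(3t)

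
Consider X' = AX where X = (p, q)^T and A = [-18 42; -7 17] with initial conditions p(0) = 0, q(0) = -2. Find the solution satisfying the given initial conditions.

p(t) = -12e^(3t) + 12e^(-4t), q(t) = -6e^(3t) + 4e^(-4t)

Coefficient matrix A = [[-18, 42], [-7, 17]].
Characteristic polynomial det(A - λI) = λ^2 + λ - 12 = 0.
Eigenvalues λ = -4, 3.
For λ=-4: (A-λI) row 1 is [-14, 42], so an eigenvector is (-3, -1).
For λ=3: (A-λI) row 1 is [-21, 42], so an eigenvector is (-2, -1).
General solution: K_1e^(-4t)(-3,-1) + K_2e^(3t)(-2,-1).
Applying p(0)=0, q(0)=-2 gives K_1=-4, K_2=6.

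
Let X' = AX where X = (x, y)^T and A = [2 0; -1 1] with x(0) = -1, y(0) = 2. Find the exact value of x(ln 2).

A = [[2,0],[-1,1]]; eigenvalues λ = 2, 1.
Eigenvectors: (-1,1) for λ=2, (0,1) for λ=1.
From the initial condition, c_1 = 1, c_2 = 1.
x(ln 2) = (1)(2^2)(-1) + (1)(2^1)(0) = -4.

-4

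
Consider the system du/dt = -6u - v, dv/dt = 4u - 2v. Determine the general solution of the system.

u(t) = C_1e^(-4t) + C_2te^(-4t) + C_2e^(-4t), v(t) = -2C_1e^(-4t) - 2C_2te^(-4t) - 3C_2e^(-4t)

Coefficient matrix A = [[-6, -1], [4, -2]].
Characteristic polynomial det(A - λI) = λ^2 + 8λ + 16 = 0.
Single eigenvalue λ = -4 with algebraic multiplicity 2.
Eigenvector v = (1,-2); generalized eigenvector w with (A-λI)w=v is (1,-3).
General solution: e^(-4t)[C_1·v + C_2·(t·v + w)].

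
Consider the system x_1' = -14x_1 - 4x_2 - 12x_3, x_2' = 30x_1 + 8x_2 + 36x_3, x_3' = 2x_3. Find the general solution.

x_1(t) = -3C_1e^(2t) - C_2e^(-2t) + 2C_3e^(-4t), x_2(t) = 9C_1e^(2t) + 3C_2e^(-2t) - 5C_3e^(-4t), x_3(t) = C_1e^(2t)

Coefficient matrix A = [[-14, -4, -12], [30, 8, 36], [0, 0, 2]].
det(A - λI) = 0 gives eigenvalues λ = 2, -2, -4.
For λ=2: eigenvector (-3,9,1).
For λ=-2: eigenvector (-1,3,0).
For λ=-4: eigenvector (2,-5,0).
General solution: C_1e^(2t)(-3,9,1) + C_2e^(-2t)(-1,3,0) + C_3e^(-4t)(2,-5,0).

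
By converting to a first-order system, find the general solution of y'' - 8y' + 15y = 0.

y(t) = c_1e^(5t) + c_2e^(3t)

Let x_1 = y, x_2 = y'. Then x_1' = x_2 and x_2' = -15x_1 + 8x_2.
A = [[0,1],[-15,8]]; det(A-λI) = λ^2 - 8λ + 15.
Eigenvalues λ = 5, 3 with eigenvectors (1,5), (1,3).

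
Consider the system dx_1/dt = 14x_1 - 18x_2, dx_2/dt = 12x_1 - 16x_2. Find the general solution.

x_1(t) = -C_1e^(-4t) - 3C_2e^(2t), x_2(t) = -C_1e^(-4t) - 2C_2e^(2t)

Coefficient matrix A = [[14, -18], [12, -16]].
Characteristic polynomial det(A - λI) = λ^2 + 2λ - 8 = 0.
Eigenvalues λ = -4, 2.
For λ=-4: (A-λI) row 1 is [18, -18], so an eigenvector is (-1, -1).
For λ=2: (A-λI) row 1 is [12, -18], so an eigenvector is (-3, -2).
General solution: C_1e^(-4t)(-1,-1) + C_2e^(2t)(-3,-2).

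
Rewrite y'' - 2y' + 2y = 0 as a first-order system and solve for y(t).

y(t) = K_1e^(t)cos(t) + K_2e^(t)sin(t)

Let x_1 = y, x_2 = y'. Then x_1' = x_2 and x_2' = -2x_1 + 2x_2.
A = [[0,1],[-2,2]]; det(A-λI) = λ^2 - 2λ + 2.
Eigenvalues λ = 1 ± i.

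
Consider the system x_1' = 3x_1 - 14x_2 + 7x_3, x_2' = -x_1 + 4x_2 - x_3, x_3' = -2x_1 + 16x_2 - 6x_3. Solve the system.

x_1(t) = -C_1e^(-4t) + C_3e^(3t), x_2(t) = C_2e^(2t) - C_3e^(3t), x_3(t) = C_1e^(-4t) + 2C_2e^(2t) - 2C_3e^(3t)

Coefficient matrix A = [[3, -14, 7], [-1, 4, -1], [-2, 16, -6]].
det(A - λI) = 0 gives eigenvalues λ = -4, 2, 3.
For λ=-4: eigenvector (-1,0,1).
For λ=2: eigenvector (0,1,2).
For λ=3: eigenvector (1,-1,-2).
General solution: C_1e^(-4t)(-1,0,1) + C_2e^(2t)(0,1,2) + C_3e^(3t)(1,-1,-2).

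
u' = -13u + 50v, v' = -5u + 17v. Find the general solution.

u(t) = K_1e^(2t)sin(5t) + 3K_1e^(2t)cos(5t) + 3K_2e^(2t)sin(5t) - K_2e^(2t)cos(5t), v(t) = K_1e^(2t)cos(5t) + K_2e^(2t)sin(5t)

Coefficient matrix A = [[-13, 50], [-5, 17]].
Characteristic polynomial det(A - λI) = λ^2 - 4λ + 29 = 0.
Eigenvalues λ = 2 ± 5i (complex conjugate pair).
For λ=2+5i: an eigenvector is (3,1) - i(1,0) = (3 - i, 1).
A real fundamental pair from Re and Im of e^((2+5i)t)v: X_1 = e^(2t)(cos(5t)·(3,1) + sin(5t)·(1,0)), X_2 = e^(2t)(sin(5t)·(3,1) - cos(5t)·(1,0)).
General solution: K_1X_1 + K_2X_2.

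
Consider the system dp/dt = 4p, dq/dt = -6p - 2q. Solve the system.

Coefficient matrix A = [[4, 0], [-6, -2]].
Characteristic polynomial det(A - λI) = λ^2 - 2λ - 8 = 0.
Eigenvalues λ = 4, -2.
For λ=4: (A-λI) row 2 is [-6, -6], so an eigenvector is (1, -1).
For λ=-2: (A-λI) row 1 is [6, 0], so an eigenvector is (0, 1).
General solution: K_1e^(4t)(1,-1) + K_2e^(-2t)(0,1).

p(t) = K_1e^(4t), q(t) = -K_1e^(4t) + K_2e^(-2t)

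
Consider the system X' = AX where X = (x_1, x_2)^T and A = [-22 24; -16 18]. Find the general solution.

Coefficient matrix A = [[-22, 24], [-16, 18]].
Characteristic polynomial det(A - λI) = λ^2 + 4λ - 12 = 0.
Eigenvalues λ = -6, 2.
For λ=-6: (A-λI) row 1 is [-16, 24], so an eigenvector is (-3, -2).
For λ=2: (A-λI) row 1 is [-24, 24], so an eigenvector is (-1, -1).
General solution: c_1e^(-6t)(-3,-2) + c_2e^(2t)(-1,-1).

x_1(t) = -3c_1e^(-6t) - c_2e^(2t), x_2(t) = -2c_1e^(-6t) - c_2e^(2t)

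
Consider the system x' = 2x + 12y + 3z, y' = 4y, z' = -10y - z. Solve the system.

Coefficient matrix A = [[2, 12, 3], [0, 4, 0], [0, -10, -1]].
det(A - λI) = 0 gives eigenvalues λ = 2, -1, 4.
For λ=2: eigenvector (1,0,0).
For λ=-1: eigenvector (-1,0,1).
For λ=4: eigenvector (3,1,-2).
General solution: c_1e^(2t)(1,0,0) + c_2e^(-t)(-1,0,1) + c_3e^(4t)(3,1,-2).

x(t) = c_1e^(2t) - c_2e^(-t) + 3c_3e^(4t), y(t) = c_3e^(4t), z(t) = c_2e^(-t) - 2c_3e^(4t)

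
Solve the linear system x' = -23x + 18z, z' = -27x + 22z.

x(t) = c_1e^(-5t) - 2c_2e^(4t), z(t) = c_1e^(-5t) - 3c_2e^(4t)

Coefficient matrix A = [[-23, 18], [-27, 22]].
Characteristic polynomial det(A - λI) = λ^2 + λ - 20 = 0.
Eigenvalues λ = -5, 4.
For λ=-5: (A-λI) row 1 is [-18, 18], so an eigenvector is (1, 1).
For λ=4: (A-λI) row 1 is [-27, 18], so an eigenvector is (-2, -3).
General solution: c_1e^(-5t)(1,1) + c_2e^(4t)(-2,-3).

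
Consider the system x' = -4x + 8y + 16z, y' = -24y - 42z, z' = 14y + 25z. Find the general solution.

Coefficient matrix A = [[-4, 8, 16], [0, -24, -42], [0, 14, 25]].
det(A - λI) = 0 gives eigenvalues λ = -4, -3, 4.
For λ=-4: eigenvector (1,0,0).
For λ=-3: eigenvector (0,2,-1).
For λ=4: eigenvector (1,-3,2).
General solution: K_1e^(-4t)(1,0,0) + K_2e^(-3t)(0,2,-1) + K_3e^(4t)(1,-3,2).

x(t) = K_1e^(-4t) + K_3e^(4t), y(t) = 2K_2e^(-3t) - 3K_3e^(4t), z(t) = -K_2e^(-3t) + 2K_3e^(4t)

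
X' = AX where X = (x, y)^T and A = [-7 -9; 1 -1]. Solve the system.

Coefficient matrix A = [[-7, -9], [1, -1]].
Characteristic polynomial det(A - λI) = λ^2 + 8λ + 16 = 0.
Single eigenvalue λ = -4 with algebraic multiplicity 2.
Eigenvector v = (-3,1); generalized eigenvector w with (A-λI)w=v is (1,0).
General solution: e^(-4t)[c_1·v + c_2·(t·v + w)].

x(t) = -3c_1e^(-4t) - 3c_2te^(-4t) + c_2e^(-4t), y(t) = c_1e^(-4t) + c_2te^(-4t)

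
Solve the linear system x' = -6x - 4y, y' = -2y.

x(t) = -c_1e^(-6t) + c_2e^(-2t), y(t) = -c_2e^(-2t)

Coefficient matrix A = [[-6, -4], [0, -2]].
Characteristic polynomial det(A - λI) = λ^2 + 8λ + 12 = 0.
Eigenvalues λ = -6, -2.
For λ=-6: (A-λI) row 1 is [0, -4], so an eigenvector is (-1, 0).
For λ=-2: (A-λI) row 1 is [-4, -4], so an eigenvector is (1, -1).
General solution: c_1e^(-6t)(-1,0) + c_2e^(-2t)(1,-1).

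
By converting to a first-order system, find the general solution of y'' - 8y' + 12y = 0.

y(t) = C_1e^(6t) + C_2e^(2t)

Let x_1 = y, x_2 = y'. Then x_1' = x_2 and x_2' = -12x_1 + 8x_2.
A = [[0,1],[-12,8]]; det(A-λI) = λ^2 - 8λ + 12.
Eigenvalues λ = 6, 2 with eigenvectors (1,6), (1,2).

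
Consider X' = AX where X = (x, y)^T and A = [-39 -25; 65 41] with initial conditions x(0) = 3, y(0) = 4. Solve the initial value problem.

x(t) = -44e^(t)sin(5t) + 3e^(t)cos(5t), y(t) = 71e^(t)sin(5t) + 4e^(t)cos(5t)

Coefficient matrix A = [[-39, -25], [65, 41]].
Characteristic polynomial det(A - λI) = λ^2 - 2λ + 26 = 0.
Eigenvalues λ = 1 ± 5i (complex conjugate pair).
For λ=1+5i: an eigenvector is (-1,2) - i(-2,3) = (-1 + 2i, 2 - 3i).
A real fundamental pair from Re and Im of e^((1+5i)t)v: X_1 = e^(t)(cos(5t)·(-1,2) + sin(5t)·(-2,3)), X_2 = e^(t)(sin(5t)·(-1,2) - cos(5t)·(-2,3)).
General solution: c_1X_1 + c_2X_2.
Applying x(0)=3, y(0)=4 gives c_1=17, c_2=10.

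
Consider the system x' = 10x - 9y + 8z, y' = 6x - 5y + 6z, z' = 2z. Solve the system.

Coefficient matrix A = [[10, -9, 8], [6, -5, 6], [0, 0, 2]].
det(A - λI) = 0 gives eigenvalues λ = 4, 1, 2.
For λ=4: eigenvector (-3,-2,0).
For λ=1: eigenvector (1,1,0).
For λ=2: eigenvector (-1,0,1).
General solution: C_1e^(4t)(-3,-2,0) + C_2e^(t)(1,1,0) + C_3e^(2t)(-1,0,1).

x(t) = -3C_1e^(4t) + C_2e^(t) - C_3e^(2t), y(t) = -2C_1e^(4t) + C_2e^(t), z(t) = C_3e^(2t)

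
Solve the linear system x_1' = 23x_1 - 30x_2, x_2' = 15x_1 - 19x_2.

x_1(t) = C_1e^(2t)sin(3t) + 3C_1e^(2t)cos(3t) + 3C_2e^(2t)sin(3t) - C_2e^(2t)cos(3t), x_2(t) = C_1e^(2t)sin(3t) + 2C_1e^(2t)cos(3t) + 2C_2e^(2t)sin(3t) - C_2e^(2t)cos(3t)

Coefficient matrix A = [[23, -30], [15, -19]].
Characteristic polynomial det(A - λI) = λ^2 - 4λ + 13 = 0.
Eigenvalues λ = 2 ± 3i (complex conjugate pair).
For λ=2+3i: an eigenvector is (3,2) - i(1,1) = (3 - i, 2 - i).
A real fundamental pair from Re and Im of e^((2+3i)t)v: X_1 = e^(2t)(cos(3t)·(3,2) + sin(3t)·(1,1)), X_2 = e^(2t)(sin(3t)·(3,2) - cos(3t)·(1,1)).
General solution: C_1X_1 + C_2X_2.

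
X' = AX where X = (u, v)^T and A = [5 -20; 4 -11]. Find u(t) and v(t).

u(t) = -2c_1e^(-3t)sin(4t) - c_1e^(-3t)cos(4t) - c_2e^(-3t)sin(4t) + 2c_2e^(-3t)cos(4t), v(t) = -c_1e^(-3t)sin(4t) + c_2e^(-3t)cos(4t)

Coefficient matrix A = [[5, -20], [4, -11]].
Characteristic polynomial det(A - λI) = λ^2 + 6λ + 25 = 0.
Eigenvalues λ = -3 ± 4i (complex conjugate pair).
For λ=-3+4i: an eigenvector is (-1,0) - i(-2,-1) = (-1 + 2i, 0 + i).
A real fundamental pair from Re and Im of e^((-3+4i)t)v: X_1 = e^(-3t)(cos(4t)·(-1,0) + sin(4t)·(-2,-1)), X_2 = e^(-3t)(sin(4t)·(-1,0) - cos(4t)·(-2,-1)).
General solution: c_1X_1 + c_2X_2.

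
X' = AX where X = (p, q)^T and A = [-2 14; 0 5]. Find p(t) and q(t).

p(t) = 2K_1e^(5t) + K_2e^(-2t), q(t) = K_1e^(5t)

Coefficient matrix A = [[-2, 14], [0, 5]].
Characteristic polynomial det(A - λI) = λ^2 - 3λ - 10 = 0.
Eigenvalues λ = 5, -2.
For λ=5: (A-λI) row 1 is [-7, 14], so an eigenvector is (2, 1).
For λ=-2: (A-λI) row 1 is [0, 14], so an eigenvector is (1, 0).
General solution: K_1e^(5t)(2,1) + K_2e^(-2t)(1,0).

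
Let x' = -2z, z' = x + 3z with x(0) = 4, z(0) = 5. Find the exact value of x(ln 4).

-152

A = [[0,-2],[1,3]]; eigenvalues λ = 2, 1.
Eigenvectors: (-1,1) for λ=2, (2,-1) for λ=1.
From the initial condition, c_1 = 14, c_2 = 9.
x(ln 4) = (14)(4^2)(-1) + (9)(4^1)(2) = -152.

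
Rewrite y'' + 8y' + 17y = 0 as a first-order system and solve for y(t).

Let x_1 = y, x_2 = y'. Then x_1' = x_2 and x_2' = -17x_1 - 8x_2.
A = [[0,1],[-17,-8]]; det(A-λI) = λ^2 + 8λ + 17.
Eigenvalues λ = -4 ± i.

y(t) = c_1e^(-4t)cos(t) + c_2e^(-4t)sin(t)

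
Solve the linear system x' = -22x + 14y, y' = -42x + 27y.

x(t) = -2K_1e^(-t) - K_2e^(6t), y(t) = -3K_1e^(-t) - 2K_2e^(6t)

Coefficient matrix A = [[-22, 14], [-42, 27]].
Characteristic polynomial det(A - λI) = λ^2 - 5λ - 6 = 0.
Eigenvalues λ = -1, 6.
For λ=-1: (A-λI) row 1 is [-21, 14], so an eigenvector is (-2, -3).
For λ=6: (A-λI) row 1 is [-28, 14], so an eigenvector is (-1, -2).
General solution: K_1e^(-t)(-2,-3) + K_2e^(6t)(-1,-2).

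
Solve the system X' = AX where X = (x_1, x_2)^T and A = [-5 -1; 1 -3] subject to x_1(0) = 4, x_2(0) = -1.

Coefficient matrix A = [[-5, -1], [1, -3]].
Characteristic polynomial det(A - λI) = λ^2 + 8λ + 16 = 0.
Single eigenvalue λ = -4 with algebraic multiplicity 2.
Eigenvector v = (1,-1); generalized eigenvector w with (A-λI)w=v is (0,-1).
General solution: e^(-4t)[c_1·v + c_2·(t·v + w)].
Applying x_1(0)=4, x_2(0)=-1 gives c_1=4, c_2=-3.

x_1(t) = -3te^(-4t) + 4e^(-4t), x_2(t) = 3te^(-4t) - e^(-4t)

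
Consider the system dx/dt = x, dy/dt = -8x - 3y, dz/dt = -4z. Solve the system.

Coefficient matrix A = [[1, 0, 0], [-8, -3, 0], [0, 0, -4]].
det(A - λI) = 0 gives eigenvalues λ = -3, 1, -4.
For λ=-3: eigenvector (0,1,0).
For λ=1: eigenvector (1,-2,0).
For λ=-4: eigenvector (0,0,1).
General solution: K_1e^(-3t)(0,1,0) + K_2e^(t)(1,-2,0) + K_3e^(-4t)(0,0,1).

x(t) = K_2e^(t), y(t) = K_1e^(-3t) - 2K_2e^(t), z(t) = K_3e^(-4t)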